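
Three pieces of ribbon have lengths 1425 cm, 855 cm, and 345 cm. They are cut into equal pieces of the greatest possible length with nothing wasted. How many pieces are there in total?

175

Piece length = gcd(1425, 855, 345).
1425 = 3 × 5^2 × 19
855 = 3^2 × 5 × 19
345 = 3 × 5 × 23
gcd(1425, 855, 345) = 3 × 5 = 15.
Total pieces = 1425/15 + 855/15 + 345/15 = 95 + 57 + 23 = 175.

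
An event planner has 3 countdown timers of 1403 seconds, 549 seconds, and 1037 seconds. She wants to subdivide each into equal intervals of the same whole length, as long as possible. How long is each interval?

61 seconds

The interval must divide each timer length; the longest such is the gcd.
1403 = 23 × 61
549 = 3^2 × 61
1037 = 17 × 61
gcd(1403, 549, 1037) = 61.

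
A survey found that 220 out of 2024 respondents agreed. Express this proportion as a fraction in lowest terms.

5/46

220 = 2^2 × 5 × 11
2024 = 2^3 × 11 × 23
gcd(220, 2024) = 2^2 × 11 = 44.
Divide numerator and denominator by 44: 220/2024 = 5/46.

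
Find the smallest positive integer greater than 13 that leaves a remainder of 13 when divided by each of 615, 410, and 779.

N − 13 must be a common multiple of 615, 410, and 779.
615 = 3 × 5 × 41
410 = 2 × 5 × 41
779 = 19 × 41
LCM(615, 410, 779) = 2 × 3 × 5 × 19 × 41 = 23370.
Smallest N > 13 is LCM + 13 = 23370 + 13 = 23383.

23383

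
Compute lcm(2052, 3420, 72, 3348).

2052 = 2^2 × 3^3 × 19
3420 = 2^2 × 3^2 × 5 × 19
72 = 2^3 × 3^2
3348 = 2^2 × 3^3 × 31
LCM(2052, 3420, 72, 3348) = 2^3 × 3^3 × 5 × 19 × 31 = 636120.

636120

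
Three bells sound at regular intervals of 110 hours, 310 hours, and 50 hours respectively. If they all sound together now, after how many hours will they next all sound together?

17050 hours

The first simultaneous occurrence is after LCM of the individual periods.
110 = 2 × 5 × 11
310 = 2 × 5 × 31
50 = 2 × 5^2
LCM(110, 310, 50) = 2 × 5^2 × 11 × 31 = 17050.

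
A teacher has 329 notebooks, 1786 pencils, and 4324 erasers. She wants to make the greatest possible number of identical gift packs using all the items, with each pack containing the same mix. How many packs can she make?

47 packs

The pack count must divide each quantity, so the greatest is gcd(329, 1786, 4324).
329 = 7 × 47
1786 = 2 × 19 × 47
4324 = 2^2 × 23 × 47
gcd(329, 1786, 4324) = 47.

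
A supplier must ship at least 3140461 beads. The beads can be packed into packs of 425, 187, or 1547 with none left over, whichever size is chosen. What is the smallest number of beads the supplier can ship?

3403400

The number of beads must be a common multiple of 425, 187, and 1547, so a multiple of their LCM.
425 = 5^2 × 17
187 = 11 × 17
1547 = 7 × 13 × 17
LCM(425, 187, 1547) = 5^2 × 7 × 11 × 13 × 17 = 425425.
Smallest multiple of 425425 that is ≥ 3140461: ⌈3140461/425425⌉ × 425425 = 8 × 425425 = 3403400.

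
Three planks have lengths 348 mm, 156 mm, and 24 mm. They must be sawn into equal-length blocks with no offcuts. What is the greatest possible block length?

12 mm

This is the greatest common divisor of 348, 156, and 24.
348 = 2^2 × 3 × 29
156 = 2^2 × 3 × 13
24 = 2^3 × 3
gcd(348, 156, 24) = 2^2 × 3 = 12.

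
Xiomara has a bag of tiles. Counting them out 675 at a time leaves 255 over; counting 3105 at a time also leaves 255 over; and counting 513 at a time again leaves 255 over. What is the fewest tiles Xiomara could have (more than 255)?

295230

N − 255 must be a common multiple of 675, 3105, and 513.
675 = 3^3 × 5^2
3105 = 3^3 × 5 × 23
513 = 3^3 × 19
LCM(675, 3105, 513) = 3^3 × 5^2 × 19 × 23 = 294975.
Smallest N > 255 is LCM + 255 = 294975 + 255 = 295230.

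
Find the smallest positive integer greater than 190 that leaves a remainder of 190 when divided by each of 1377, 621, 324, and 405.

633610

N − 190 must be a common multiple of 1377, 621, 324, and 405.
1377 = 3^4 × 17
621 = 3^3 × 23
324 = 2^2 × 3^4
405 = 3^4 × 5
LCM(1377, 621, 324, 405) = 2^2 × 3^4 × 5 × 17 × 23 = 633420.
Smallest N > 190 is LCM + 190 = 633420 + 190 = 633610.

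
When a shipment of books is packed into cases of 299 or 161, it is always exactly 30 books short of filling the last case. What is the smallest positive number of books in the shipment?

2063

Being 30 short of a full case of size k means N ≡ −30 (mod k), i.e. N + 30 is a multiple of each size.
299 = 13 × 23
161 = 7 × 23
LCM(299, 161) = 7 × 13 × 23 = 2093.
Smallest positive N is 2093 − 30 = 2063.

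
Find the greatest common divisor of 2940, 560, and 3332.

28

2940 = 2^2 × 3 × 5 × 7^2
560 = 2^4 × 5 × 7
3332 = 2^2 × 7^2 × 17
gcd(2940, 560, 3332) = 2^2 × 7 = 28.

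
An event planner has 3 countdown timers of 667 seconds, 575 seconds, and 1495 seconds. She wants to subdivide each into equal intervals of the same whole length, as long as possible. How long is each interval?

23 seconds

The interval must divide each timer length; the longest such is the gcd.
667 = 23 × 29
575 = 5^2 × 23
1495 = 5 × 13 × 23
gcd(667, 575, 1495) = 23.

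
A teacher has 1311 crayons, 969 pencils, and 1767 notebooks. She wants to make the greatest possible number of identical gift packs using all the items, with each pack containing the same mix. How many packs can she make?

57 packs

The pack count must divide each quantity, so the greatest is gcd(1311, 969, 1767).
1311 = 3 × 19 × 23
969 = 3 × 17 × 19
1767 = 3 × 19 × 31
gcd(1311, 969, 1767) = 3 × 19 = 57.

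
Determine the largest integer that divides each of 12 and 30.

6

12 = 2^2 × 3
30 = 2 × 3 × 5
gcd(12, 30) = 2 × 3 = 6.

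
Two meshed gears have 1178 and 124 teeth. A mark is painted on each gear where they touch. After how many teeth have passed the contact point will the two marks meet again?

2356 teeth

The first simultaneous occurrence is after LCM of the individual periods.
1178 = 2 × 19 × 31
124 = 2^2 × 31
LCM(1178, 124) = 2^2 × 19 × 31 = 2356.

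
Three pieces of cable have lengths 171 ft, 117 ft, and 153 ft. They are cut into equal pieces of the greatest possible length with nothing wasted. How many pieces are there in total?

49

Piece length = gcd(171, 117, 153).
171 = 3^2 × 19
117 = 3^2 × 13
153 = 3^2 × 17
gcd(171, 117, 153) = 3^2 = 9.
Total pieces = 171/9 + 117/9 + 153/9 = 19 + 13 + 17 = 49.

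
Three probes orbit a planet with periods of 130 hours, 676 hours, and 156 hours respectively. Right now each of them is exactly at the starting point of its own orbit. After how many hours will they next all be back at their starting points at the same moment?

10140 hours

We need the least common multiple of the intervals.
130 = 2 × 5 × 13
676 = 2^2 × 13^2
156 = 2^2 × 3 × 13
LCM(130, 676, 156) = 2^2 × 3 × 5 × 13^2 = 10140.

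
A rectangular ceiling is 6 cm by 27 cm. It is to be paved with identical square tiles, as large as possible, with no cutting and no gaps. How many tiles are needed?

18

Tile side = gcd(6, 27).
6 = 2 × 3
27 = 3^3
gcd(6, 27) = 3.
Tiles: (6/3) × (27/3) = 2 × 9 = 18.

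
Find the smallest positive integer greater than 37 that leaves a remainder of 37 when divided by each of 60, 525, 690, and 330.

531337

N − 37 must be a common multiple of 60, 525, 690, and 330.
60 = 2^2 × 3 × 5
525 = 3 × 5^2 × 7
690 = 2 × 3 × 5 × 23
330 = 2 × 3 × 5 × 11
LCM(60, 525, 690, 330) = 2^2 × 3 × 5^2 × 7 × 11 × 23 = 531300.
Smallest N > 37 is LCM + 37 = 531300 + 37 = 531337.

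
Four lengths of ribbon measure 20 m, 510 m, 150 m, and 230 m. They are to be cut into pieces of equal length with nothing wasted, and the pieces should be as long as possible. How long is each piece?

The greatest length dividing all of 20, 510, 150, and 230 is their gcd.
20 = 2^2 × 5
510 = 2 × 3 × 5 × 17
150 = 2 × 3 × 5^2
230 = 2 × 5 × 23
gcd(20, 510, 150, 230) = 2 × 5 = 10.

10 m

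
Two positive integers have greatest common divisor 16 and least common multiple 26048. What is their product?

416768

For any two positive integers, gcd × lcm = product = 16 × 26048 = 416768.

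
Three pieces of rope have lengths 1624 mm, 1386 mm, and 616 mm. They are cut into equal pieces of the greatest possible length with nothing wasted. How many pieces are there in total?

259

Piece length = gcd(1624, 1386, 616).
1624 = 2^3 × 7 × 29
1386 = 2 × 3^2 × 7 × 11
616 = 2^3 × 7 × 11
gcd(1624, 1386, 616) = 2 × 7 = 14.
Total pieces = 1624/14 + 1386/14 + 616/14 = 116 + 99 + 44 = 259.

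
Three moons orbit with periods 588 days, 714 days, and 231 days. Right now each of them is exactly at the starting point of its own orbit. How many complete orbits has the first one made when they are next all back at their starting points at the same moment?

The first common completion time is the LCM of the periods.
588 = 2^2 × 3 × 7^2
714 = 2 × 3 × 7 × 17
231 = 3 × 7 × 11
LCM(588, 714, 231) = 2^2 × 3 × 7^2 × 11 × 17 = 109956.
Orbits for period 588: 109956 / 588 = 187.

187 orbits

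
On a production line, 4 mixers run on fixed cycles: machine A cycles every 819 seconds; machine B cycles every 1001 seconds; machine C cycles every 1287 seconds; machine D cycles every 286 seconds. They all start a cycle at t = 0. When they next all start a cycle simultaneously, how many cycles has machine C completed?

14 cycles

All finish a whole number of cycles simultaneously at t = LCM of the periods.
819 = 3^2 × 7 × 13
1001 = 7 × 11 × 13
1287 = 3^2 × 11 × 13
286 = 2 × 11 × 13
LCM(819, 1001, 1287, 286) = 2 × 3^2 × 7 × 11 × 13 = 18018.
Cycles for period 1287: 18018 / 1287 = 14.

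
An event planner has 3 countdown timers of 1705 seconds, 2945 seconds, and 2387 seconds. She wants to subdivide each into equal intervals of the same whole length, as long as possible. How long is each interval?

31 seconds

The interval must divide each timer length; the longest such is the gcd.
1705 = 5 × 11 × 31
2945 = 5 × 19 × 31
2387 = 7 × 11 × 31
gcd(1705, 2945, 2387) = 31.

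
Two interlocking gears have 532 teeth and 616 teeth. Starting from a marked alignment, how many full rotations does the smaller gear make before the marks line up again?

They are all back at their starting positions together after one LCM of the periods.
532 = 2^2 × 7 × 19
616 = 2^3 × 7 × 11
LCM(532, 616) = 2^3 × 7 × 11 × 19 = 11704.
Rotations for period 532: 11704 / 532 = 22.

22 rotations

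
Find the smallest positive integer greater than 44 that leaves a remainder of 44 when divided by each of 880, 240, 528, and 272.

44924

N − 44 must be a common multiple of 880, 240, 528, and 272.
880 = 2^4 × 5 × 11
240 = 2^4 × 3 × 5
528 = 2^4 × 3 × 11
272 = 2^4 × 17
LCM(880, 240, 528, 272) = 2^4 × 3 × 5 × 11 × 17 = 44880.
Smallest N > 44 is LCM + 44 = 44880 + 44 = 44924.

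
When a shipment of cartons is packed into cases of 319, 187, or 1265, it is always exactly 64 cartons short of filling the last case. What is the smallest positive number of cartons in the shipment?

Being 64 short of a full case of size k means N ≡ −64 (mod k), i.e. N + 64 is a multiple of each size.
319 = 11 × 29
187 = 11 × 17
1265 = 5 × 11 × 23
LCM(319, 187, 1265) = 5 × 11 × 17 × 23 × 29 = 623645.
Smallest positive N is 623645 − 64 = 623581.

623581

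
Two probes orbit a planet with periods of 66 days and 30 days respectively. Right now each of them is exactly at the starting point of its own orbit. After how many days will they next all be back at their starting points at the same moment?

They coincide at every common multiple of the periods; the first is the LCM.
66 = 2 × 3 × 11
30 = 2 × 3 × 5
LCM(66, 30) = 2 × 3 × 5 × 11 = 330.

330 days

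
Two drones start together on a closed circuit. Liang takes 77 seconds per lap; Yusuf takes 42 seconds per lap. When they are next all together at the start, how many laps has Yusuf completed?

All finish a whole number of cycles simultaneously at t = LCM of the periods.
77 = 7 × 11
42 = 2 × 3 × 7
LCM(77, 42) = 2 × 3 × 7 × 11 = 462.
Laps for period 42: 462 / 42 = 11.

11 laps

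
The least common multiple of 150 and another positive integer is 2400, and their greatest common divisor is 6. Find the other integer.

96

gcd × lcm = product of the two integers, so the other integer is (6 × 2400) / 150 = 96.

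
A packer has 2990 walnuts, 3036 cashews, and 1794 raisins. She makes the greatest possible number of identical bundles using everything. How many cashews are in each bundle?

66

Number of bundles = gcd(2990, 3036, 1794).
2990 = 2 × 5 × 13 × 23
3036 = 2^2 × 3 × 11 × 23
1794 = 2 × 3 × 13 × 23
gcd(2990, 3036, 1794) = 2 × 23 = 46.
cashews per bundle = 3036 / 46 = 66.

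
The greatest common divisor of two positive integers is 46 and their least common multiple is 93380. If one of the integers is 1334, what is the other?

3220

For two integers, gcd × lcm = product, so the other is (46 × 93380) / 1334 = 4295480 / 1334 = 3220.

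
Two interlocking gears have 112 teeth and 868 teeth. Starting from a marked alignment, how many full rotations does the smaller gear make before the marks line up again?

31 rotations

The first common completion time is the LCM of the periods.
112 = 2^4 × 7
868 = 2^2 × 7 × 31
LCM(112, 868) = 2^4 × 7 × 31 = 3472.
Rotations for period 112: 3472 / 112 = 31.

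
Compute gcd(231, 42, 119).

231 = 3 × 7 × 11
42 = 2 × 3 × 7
119 = 7 × 17
gcd(231, 42, 119) = 7.

7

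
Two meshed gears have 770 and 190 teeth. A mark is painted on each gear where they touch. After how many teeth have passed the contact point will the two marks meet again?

We need the least common multiple of the intervals.
770 = 2 × 5 × 7 × 11
190 = 2 × 5 × 19
LCM(770, 190) = 2 × 5 × 7 × 11 × 19 = 14630.

14630 teeth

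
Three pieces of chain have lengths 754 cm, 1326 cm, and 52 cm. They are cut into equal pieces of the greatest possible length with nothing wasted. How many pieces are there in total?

Piece length = gcd(754, 1326, 52).
754 = 2 × 13 × 29
1326 = 2 × 3 × 13 × 17
52 = 2^2 × 13
gcd(754, 1326, 52) = 2 × 13 = 26.
Total pieces = 754/26 + 1326/26 + 52/26 = 29 + 51 + 2 = 82.

82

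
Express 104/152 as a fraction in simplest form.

104 = 2^3 × 13
152 = 2^3 × 19
gcd(104, 152) = 2^3 = 8.
Divide numerator and denominator by 8: 104/152 = 13/19.

13/19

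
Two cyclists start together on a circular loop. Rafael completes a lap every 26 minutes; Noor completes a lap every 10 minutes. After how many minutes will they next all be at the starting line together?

130 minutes

We need the least common multiple of the intervals.
26 = 2 × 13
10 = 2 × 5
LCM(26, 10) = 2 × 5 × 13 = 130.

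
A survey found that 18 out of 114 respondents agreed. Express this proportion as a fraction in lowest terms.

3/19

18 = 2 × 3^2
114 = 2 × 3 × 19
gcd(18, 114) = 2 × 3 = 6.
Divide numerator and denominator by 6: 18/114 = 3/19.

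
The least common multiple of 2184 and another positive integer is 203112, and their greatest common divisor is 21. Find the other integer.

1953

gcd × lcm = product of the two integers, so the other integer is (21 × 203112) / 2184 = 1953.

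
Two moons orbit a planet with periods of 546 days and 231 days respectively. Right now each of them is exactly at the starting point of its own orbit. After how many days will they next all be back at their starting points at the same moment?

6006 days

The first simultaneous occurrence is after LCM of the individual periods.
546 = 2 × 3 × 7 × 13
231 = 3 × 7 × 11
LCM(546, 231) = 2 × 3 × 7 × 11 × 13 = 6006.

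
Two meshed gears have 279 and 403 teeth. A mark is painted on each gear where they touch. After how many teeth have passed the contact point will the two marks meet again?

The first simultaneous occurrence is after LCM of the individual periods.
279 = 3^2 × 31
403 = 13 × 31
LCM(279, 403) = 3^2 × 13 × 31 = 3627.

3627 teeth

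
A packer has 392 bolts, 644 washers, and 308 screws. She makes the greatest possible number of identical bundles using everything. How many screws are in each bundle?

Number of bundles = gcd(392, 644, 308).
392 = 2^3 × 7^2
644 = 2^2 × 7 × 23
308 = 2^2 × 7 × 11
gcd(392, 644, 308) = 2^2 × 7 = 28.
screws per bundle = 308 / 28 = 11.

11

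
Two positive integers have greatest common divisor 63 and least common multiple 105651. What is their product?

6656013

For any two positive integers, gcd × lcm = product = 63 × 105651 = 6656013.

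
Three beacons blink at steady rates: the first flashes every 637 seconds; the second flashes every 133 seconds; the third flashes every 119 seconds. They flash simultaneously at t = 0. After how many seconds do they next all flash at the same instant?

We need the least common multiple of the intervals.
637 = 7^2 × 13
133 = 7 × 19
119 = 7 × 17
LCM(637, 133, 119) = 7^2 × 13 × 17 × 19 = 205751.

205751 seconds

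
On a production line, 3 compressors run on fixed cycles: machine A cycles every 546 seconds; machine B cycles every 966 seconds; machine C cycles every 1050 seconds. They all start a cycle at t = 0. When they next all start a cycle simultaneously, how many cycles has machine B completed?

325 cycles

They are all back at their starting positions together after one LCM of the periods.
546 = 2 × 3 × 7 × 13
966 = 2 × 3 × 7 × 23
1050 = 2 × 3 × 5^2 × 7
LCM(546, 966, 1050) = 2 × 3 × 5^2 × 7 × 13 × 23 = 313950.
Cycles for period 966: 313950 / 966 = 325.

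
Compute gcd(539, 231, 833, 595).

539 = 7^2 × 11
231 = 3 × 7 × 11
833 = 7^2 × 17
595 = 5 × 7 × 17
gcd(539, 231, 833, 595) = 7.

7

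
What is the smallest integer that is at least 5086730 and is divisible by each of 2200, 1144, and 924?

5405400

The integer must be a common multiple of 2200, 1144, and 924, so a multiple of their LCM.
2200 = 2^3 × 5^2 × 11
1144 = 2^3 × 11 × 13
924 = 2^2 × 3 × 7 × 11
LCM(2200, 1144, 924) = 2^3 × 3 × 5^2 × 7 × 11 × 13 = 600600.
Smallest multiple of 600600 that is ≥ 5086730: ⌈5086730/600600⌉ × 600600 = 9 × 600600 = 5405400.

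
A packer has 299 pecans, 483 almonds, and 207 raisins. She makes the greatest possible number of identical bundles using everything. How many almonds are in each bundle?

21

Number of bundles = gcd(299, 483, 207).
299 = 13 × 23
483 = 3 × 7 × 23
207 = 3^2 × 23
gcd(299, 483, 207) = 23.
almonds per bundle = 483 / 23 = 21.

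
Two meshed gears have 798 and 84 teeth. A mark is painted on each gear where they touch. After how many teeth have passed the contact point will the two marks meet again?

The first simultaneous occurrence is after LCM of the individual periods.
798 = 2 × 3 × 7 × 19
84 = 2^2 × 3 × 7
LCM(798, 84) = 2^2 × 3 × 7 × 19 = 1596.

1596 teeth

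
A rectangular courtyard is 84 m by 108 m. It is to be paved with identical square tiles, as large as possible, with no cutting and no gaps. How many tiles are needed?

63

Tile side = gcd(84, 108).
84 = 2^2 × 3 × 7
108 = 2^2 × 3^3
gcd(84, 108) = 2^2 × 3 = 12.
Tiles: (84/12) × (108/12) = 7 × 9 = 63.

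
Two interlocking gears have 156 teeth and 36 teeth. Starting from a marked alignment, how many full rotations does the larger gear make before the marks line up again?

They are all back at their starting positions together after one LCM of the periods.
156 = 2^2 × 3 × 13
36 = 2^2 × 3^2
LCM(156, 36) = 2^2 × 3^2 × 13 = 468.
Rotations for period 156: 468 / 156 = 3.

3 rotations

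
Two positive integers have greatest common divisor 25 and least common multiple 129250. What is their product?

3231250

For any two positive integers, gcd × lcm = product = 25 × 129250 = 3231250.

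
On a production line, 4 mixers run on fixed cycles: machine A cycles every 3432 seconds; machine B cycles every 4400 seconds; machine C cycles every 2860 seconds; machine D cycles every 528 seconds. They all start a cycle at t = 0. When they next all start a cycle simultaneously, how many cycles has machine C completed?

They are all back at their starting positions together after one LCM of the periods.
3432 = 2^3 × 3 × 11 × 13
4400 = 2^4 × 5^2 × 11
2860 = 2^2 × 5 × 11 × 13
528 = 2^4 × 3 × 11
LCM(3432, 4400, 2860, 528) = 2^4 × 3 × 5^2 × 11 × 13 = 171600.
Cycles for period 2860: 171600 / 2860 = 60.

60 cycles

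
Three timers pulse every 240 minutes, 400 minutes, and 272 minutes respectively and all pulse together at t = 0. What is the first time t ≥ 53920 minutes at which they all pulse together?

Joint pulses occur at multiples of LCM(240, 400, 272).
240 = 2^4 × 3 × 5
400 = 2^4 × 5^2
272 = 2^4 × 17
LCM(240, 400, 272) = 2^4 × 3 × 5^2 × 17 = 20400.
Smallest multiple of 20400 that is ≥ 53920: ⌈53920/20400⌉ × 20400 = 3 × 20400 = 61200.

61200 minutes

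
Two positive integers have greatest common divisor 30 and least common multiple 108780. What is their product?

For any two positive integers, gcd × lcm = product = 30 × 108780 = 3263400.

3263400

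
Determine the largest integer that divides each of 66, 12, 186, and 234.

66 = 2 × 3 × 11
12 = 2^2 × 3
186 = 2 × 3 × 31
234 = 2 × 3^2 × 13
gcd(66, 12, 186, 234) = 2 × 3 = 6.

6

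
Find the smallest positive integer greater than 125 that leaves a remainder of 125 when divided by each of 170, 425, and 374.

9475

N − 125 must be a common multiple of 170, 425, and 374.
170 = 2 × 5 × 17
425 = 5^2 × 17
374 = 2 × 11 × 17
LCM(170, 425, 374) = 2 × 5^2 × 11 × 17 = 9350.
Smallest N > 125 is LCM + 125 = 9350 + 125 = 9475.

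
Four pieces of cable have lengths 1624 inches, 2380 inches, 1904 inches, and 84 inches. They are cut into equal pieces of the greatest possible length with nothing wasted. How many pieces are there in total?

Piece length = gcd(1624, 2380, 1904, 84).
1624 = 2^3 × 7 × 29
2380 = 2^2 × 5 × 7 × 17
1904 = 2^4 × 7 × 17
84 = 2^2 × 3 × 7
gcd(1624, 2380, 1904, 84) = 2^2 × 7 = 28.
Total pieces = 1624/28 + 2380/28 + 1904/28 + 84/28 = 58 + 85 + 68 + 3 = 214.

214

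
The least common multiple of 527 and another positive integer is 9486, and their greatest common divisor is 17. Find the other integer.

306

gcd × lcm = product of the two integers, so the other integer is (17 × 9486) / 527 = 306.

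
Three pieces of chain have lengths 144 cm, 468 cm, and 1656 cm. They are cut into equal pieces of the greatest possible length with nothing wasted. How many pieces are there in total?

Piece length = gcd(144, 468, 1656).
144 = 2^4 × 3^2
468 = 2^2 × 3^2 × 13
1656 = 2^3 × 3^2 × 23
gcd(144, 468, 1656) = 2^2 × 3^2 = 36.
Total pieces = 144/36 + 468/36 + 1656/36 = 4 + 13 + 46 = 63.

63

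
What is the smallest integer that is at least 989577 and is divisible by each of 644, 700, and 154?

The integer must be a common multiple of 644, 700, and 154, so a multiple of their LCM.
644 = 2^2 × 7 × 23
700 = 2^2 × 5^2 × 7
154 = 2 × 7 × 11
LCM(644, 700, 154) = 2^2 × 5^2 × 7 × 11 × 23 = 177100.
Smallest multiple of 177100 that is ≥ 989577: ⌈989577/177100⌉ × 177100 = 6 × 177100 = 1062600.

1062600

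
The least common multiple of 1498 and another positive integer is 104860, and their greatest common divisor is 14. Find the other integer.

gcd × lcm = product of the two integers, so the other integer is (14 × 104860) / 1498 = 980.

980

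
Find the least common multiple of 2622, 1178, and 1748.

2622 = 2 × 3 × 19 × 23
1178 = 2 × 19 × 31
1748 = 2^2 × 19 × 23
LCM(2622, 1178, 1748) = 2^2 × 3 × 19 × 23 × 31 = 162564.

162564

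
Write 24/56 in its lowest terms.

24 = 2^3 × 3
56 = 2^3 × 7
gcd(24, 56) = 2^3 = 8.
Divide numerator and denominator by 8: 24/56 = 3/7.

3/7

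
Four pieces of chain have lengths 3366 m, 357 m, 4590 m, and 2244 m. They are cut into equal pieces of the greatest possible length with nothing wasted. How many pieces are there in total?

207

Piece length = gcd(3366, 357, 4590, 2244).
3366 = 2 × 3^2 × 11 × 17
357 = 3 × 7 × 17
4590 = 2 × 3^3 × 5 × 17
2244 = 2^2 × 3 × 11 × 17
gcd(3366, 357, 4590, 2244) = 3 × 17 = 51.
Total pieces = 3366/51 + 357/51 + 4590/51 + 2244/51 = 66 + 7 + 90 + 44 = 207.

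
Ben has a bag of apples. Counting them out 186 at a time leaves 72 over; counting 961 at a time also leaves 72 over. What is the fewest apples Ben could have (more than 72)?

N − 72 must be a common multiple of 186 and 961.
186 = 2 × 3 × 31
961 = 31^2
LCM(186, 961) = 2 × 3 × 31^2 = 5766.
Smallest N > 72 is LCM + 72 = 5766 + 72 = 5838.

5838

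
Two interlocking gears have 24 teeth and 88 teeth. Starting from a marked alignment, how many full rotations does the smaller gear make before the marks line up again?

The first common completion time is the LCM of the periods.
24 = 2^3 × 3
88 = 2^3 × 11
LCM(24, 88) = 2^3 × 3 × 11 = 264.
Rotations for period 24: 264 / 24 = 11.

11 rotations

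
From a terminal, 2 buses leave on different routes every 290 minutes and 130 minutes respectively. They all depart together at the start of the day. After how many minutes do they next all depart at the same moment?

3770 minutes

The first simultaneous occurrence is after LCM of the individual periods.
290 = 2 × 5 × 29
130 = 2 × 5 × 13
LCM(290, 130) = 2 × 5 × 13 × 29 = 3770.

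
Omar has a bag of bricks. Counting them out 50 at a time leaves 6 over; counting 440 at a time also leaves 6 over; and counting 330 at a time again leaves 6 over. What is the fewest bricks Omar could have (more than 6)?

6606

N − 6 must be a common multiple of 50, 440, and 330.
50 = 2 × 5^2
440 = 2^3 × 5 × 11
330 = 2 × 3 × 5 × 11
LCM(50, 440, 330) = 2^3 × 3 × 5^2 × 11 = 6600.
Smallest N > 6 is LCM + 6 = 6600 + 6 = 6606.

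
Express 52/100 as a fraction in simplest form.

13/25

52 = 2^2 × 13
100 = 2^2 × 5^2
gcd(52, 100) = 2^2 = 4.
Divide numerator and denominator by 4: 52/100 = 13/25.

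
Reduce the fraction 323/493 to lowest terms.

19/29

323 = 17 × 19
493 = 17 × 29
gcd(323, 493) = 17.
Divide numerator and denominator by 17: 323/493 = 19/29.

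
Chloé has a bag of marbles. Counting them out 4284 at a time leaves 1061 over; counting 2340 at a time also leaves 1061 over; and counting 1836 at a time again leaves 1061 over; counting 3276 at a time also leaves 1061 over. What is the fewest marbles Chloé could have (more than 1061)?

836441

N − 1061 must be a common multiple of 4284, 2340, 1836, and 3276.
4284 = 2^2 × 3^2 × 7 × 17
2340 = 2^2 × 3^2 × 5 × 13
1836 = 2^2 × 3^3 × 17
3276 = 2^2 × 3^2 × 7 × 13
LCM(4284, 2340, 1836, 3276) = 2^2 × 3^3 × 5 × 7 × 13 × 17 = 835380.
Smallest N > 1061 is LCM + 1061 = 835380 + 1061 = 836441.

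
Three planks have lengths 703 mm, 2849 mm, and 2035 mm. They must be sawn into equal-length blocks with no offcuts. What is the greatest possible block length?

The block length must divide every plank, so the greatest is gcd(703, 2849, 2035).
703 = 19 × 37
2849 = 7 × 11 × 37
2035 = 5 × 11 × 37
gcd(703, 2849, 2035) = 37.

37 mm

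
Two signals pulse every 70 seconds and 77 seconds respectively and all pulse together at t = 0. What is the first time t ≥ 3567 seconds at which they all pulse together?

Joint pulses occur at multiples of LCM(70, 77).
70 = 2 × 5 × 7
77 = 7 × 11
LCM(70, 77) = 2 × 5 × 7 × 11 = 770.
Smallest multiple of 770 that is ≥ 3567: ⌈3567/770⌉ × 770 = 5 × 770 = 3850.

3850 seconds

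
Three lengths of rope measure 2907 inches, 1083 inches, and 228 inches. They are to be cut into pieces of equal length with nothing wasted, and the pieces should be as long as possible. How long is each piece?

57 inches

The greatest length dividing all of 2907, 1083, and 228 is their gcd.
2907 = 3^2 × 17 × 19
1083 = 3 × 19^2
228 = 2^2 × 3 × 19
gcd(2907, 1083, 228) = 3 × 19 = 57.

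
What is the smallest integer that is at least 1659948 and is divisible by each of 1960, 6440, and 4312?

The integer must be a common multiple of 1960, 6440, and 4312, so a multiple of their LCM.
1960 = 2^3 × 5 × 7^2
6440 = 2^3 × 5 × 7 × 23
4312 = 2^3 × 7^2 × 11
LCM(1960, 6440, 4312) = 2^3 × 5 × 7^2 × 11 × 23 = 495880.
Smallest multiple of 495880 that is ≥ 1659948: ⌈1659948/495880⌉ × 495880 = 4 × 495880 = 1983520.

1983520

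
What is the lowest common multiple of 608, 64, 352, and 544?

227392

608 = 2^5 × 19
64 = 2^6
352 = 2^5 × 11
544 = 2^5 × 17
LCM(608, 64, 352, 544) = 2^6 × 11 × 17 × 19 = 227392.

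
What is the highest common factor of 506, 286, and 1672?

506 = 2 × 11 × 23
286 = 2 × 11 × 13
1672 = 2^3 × 11 × 19
gcd(506, 286, 1672) = 2 × 11 = 22.

22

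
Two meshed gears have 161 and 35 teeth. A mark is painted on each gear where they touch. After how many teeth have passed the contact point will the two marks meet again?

We need the least common multiple of the intervals.
161 = 7 × 23
35 = 5 × 7
LCM(161, 35) = 5 × 7 × 23 = 805.

805 teeth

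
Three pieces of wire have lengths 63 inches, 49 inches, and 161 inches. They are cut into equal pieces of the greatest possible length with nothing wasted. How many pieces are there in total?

Piece length = gcd(63, 49, 161).
63 = 3^2 × 7
49 = 7^2
161 = 7 × 23
gcd(63, 49, 161) = 7.
Total pieces = 63/7 + 49/7 + 161/7 = 9 + 7 + 23 = 39.

39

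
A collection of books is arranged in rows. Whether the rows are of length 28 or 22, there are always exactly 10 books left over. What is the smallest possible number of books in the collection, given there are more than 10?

N − 10 must be a common multiple of 28 and 22.
28 = 2^2 × 7
22 = 2 × 11
LCM(28, 22) = 2^2 × 7 × 11 = 308.
Smallest N > 10 is LCM + 10 = 308 + 10 = 318.

318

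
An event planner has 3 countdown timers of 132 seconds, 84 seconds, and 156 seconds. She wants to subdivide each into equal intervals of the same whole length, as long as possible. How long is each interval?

The interval must divide each timer length; the longest such is the gcd.
132 = 2^2 × 3 × 11
84 = 2^2 × 3 × 7
156 = 2^2 × 3 × 13
gcd(132, 84, 156) = 2^2 × 3 = 12.

12 seconds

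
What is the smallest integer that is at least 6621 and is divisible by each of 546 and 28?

7644

The integer must be a common multiple of 546 and 28, so a multiple of their LCM.
546 = 2 × 3 × 7 × 13
28 = 2^2 × 7
LCM(546, 28) = 2^2 × 3 × 7 × 13 = 1092.
Smallest multiple of 1092 that is ≥ 6621: ⌈6621/1092⌉ × 1092 = 7 × 1092 = 7644.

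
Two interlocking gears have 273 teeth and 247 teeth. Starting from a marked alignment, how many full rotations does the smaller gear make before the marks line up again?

21 rotations

All finish a whole number of cycles simultaneously at t = LCM of the periods.
273 = 3 × 7 × 13
247 = 13 × 19
LCM(273, 247) = 3 × 7 × 13 × 19 = 5187.
Rotations for period 247: 5187 / 247 = 21.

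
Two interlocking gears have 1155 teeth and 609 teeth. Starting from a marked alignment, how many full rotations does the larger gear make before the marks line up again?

29 rotations

The first common completion time is the LCM of the periods.
1155 = 3 × 5 × 7 × 11
609 = 3 × 7 × 29
LCM(1155, 609) = 3 × 5 × 7 × 11 × 29 = 33495.
Rotations for period 1155: 33495 / 1155 = 29.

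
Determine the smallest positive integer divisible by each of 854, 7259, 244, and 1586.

377468

854 = 2 × 7 × 61
7259 = 7 × 17 × 61
244 = 2^2 × 61
1586 = 2 × 13 × 61
LCM(854, 7259, 244, 1586) = 2^2 × 7 × 13 × 17 × 61 = 377468.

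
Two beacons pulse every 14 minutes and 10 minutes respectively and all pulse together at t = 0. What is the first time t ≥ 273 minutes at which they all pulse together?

280 minutes

Joint pulses occur at multiples of LCM(14, 10).
14 = 2 × 7
10 = 2 × 5
LCM(14, 10) = 2 × 5 × 7 = 70.
Smallest multiple of 70 that is ≥ 273: ⌈273/70⌉ × 70 = 4 × 70 = 280.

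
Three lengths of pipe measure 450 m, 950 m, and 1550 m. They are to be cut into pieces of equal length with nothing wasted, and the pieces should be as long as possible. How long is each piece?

The greatest length dividing all of 450, 950, and 1550 is their gcd.
450 = 2 × 3^2 × 5^2
950 = 2 × 5^2 × 19
1550 = 2 × 5^2 × 31
gcd(450, 950, 1550) = 2 × 5^2 = 50.

50 m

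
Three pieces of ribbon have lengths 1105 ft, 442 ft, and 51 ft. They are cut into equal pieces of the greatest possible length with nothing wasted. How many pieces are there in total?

94

Piece length = gcd(1105, 442, 51).
1105 = 5 × 13 × 17
442 = 2 × 13 × 17
51 = 3 × 17
gcd(1105, 442, 51) = 17.
Total pieces = 1105/17 + 442/17 + 51/17 = 65 + 26 + 3 = 94.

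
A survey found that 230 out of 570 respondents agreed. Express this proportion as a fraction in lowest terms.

230 = 2 × 5 × 23
570 = 2 × 3 × 5 × 19
gcd(230, 570) = 2 × 5 = 10.
Divide numerator and denominator by 10: 230/570 = 23/57.

23/57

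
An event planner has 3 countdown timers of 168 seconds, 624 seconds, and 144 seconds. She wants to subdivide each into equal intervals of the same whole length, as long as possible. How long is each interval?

The interval must divide each timer length; the longest such is the gcd.
168 = 2^3 × 3 × 7
624 = 2^4 × 3 × 13
144 = 2^4 × 3^2
gcd(168, 624, 144) = 2^3 × 3 = 24.

24 seconds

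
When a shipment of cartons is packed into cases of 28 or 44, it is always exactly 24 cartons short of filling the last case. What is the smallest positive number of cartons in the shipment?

284

Being 24 short of a full case of size k means N ≡ −24 (mod k), i.e. N + 24 is a multiple of each size.
28 = 2^2 × 7
44 = 2^2 × 11
LCM(28, 44) = 2^2 × 7 × 11 = 308.
Smallest positive N is 308 − 24 = 284.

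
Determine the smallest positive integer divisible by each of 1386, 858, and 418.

342342

1386 = 2 × 3^2 × 7 × 11
858 = 2 × 3 × 11 × 13
418 = 2 × 11 × 19
LCM(1386, 858, 418) = 2 × 3^2 × 7 × 11 × 13 × 19 = 342342.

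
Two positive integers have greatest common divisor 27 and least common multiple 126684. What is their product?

3420468

For any two positive integers, gcd × lcm = product = 27 × 126684 = 3420468.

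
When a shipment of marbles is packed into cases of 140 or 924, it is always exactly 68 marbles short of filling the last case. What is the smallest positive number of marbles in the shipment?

4552

Being 68 short of a full case of size k means N ≡ −68 (mod k), i.e. N + 68 is a multiple of each size.
140 = 2^2 × 5 × 7
924 = 2^2 × 3 × 7 × 11
LCM(140, 924) = 2^2 × 3 × 5 × 7 × 11 = 4620.
Smallest positive N is 4620 − 68 = 4552.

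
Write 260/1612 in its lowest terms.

5/31

260 = 2^2 × 5 × 13
1612 = 2^2 × 13 × 31
gcd(260, 1612) = 2^2 × 13 = 52.
Divide numerator and denominator by 52: 260/1612 = 5/31.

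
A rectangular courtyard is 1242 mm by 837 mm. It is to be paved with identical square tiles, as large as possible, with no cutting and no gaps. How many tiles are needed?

1426

Tile side = gcd(1242, 837).
1242 = 2 × 3^3 × 23
837 = 3^3 × 31
gcd(1242, 837) = 3^3 = 27.
Tiles: (1242/27) × (837/27) = 46 × 31 = 1426.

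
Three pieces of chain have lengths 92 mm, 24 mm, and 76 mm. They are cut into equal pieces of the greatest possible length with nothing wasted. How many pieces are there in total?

Piece length = gcd(92, 24, 76).
92 = 2^2 × 23
24 = 2^3 × 3
76 = 2^2 × 19
gcd(92, 24, 76) = 2^2 = 4.
Total pieces = 92/4 + 24/4 + 76/4 = 23 + 6 + 19 = 48.

48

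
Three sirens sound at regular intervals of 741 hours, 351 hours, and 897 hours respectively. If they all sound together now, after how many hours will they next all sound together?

153387 hours

The first simultaneous occurrence is after LCM of the individual periods.
741 = 3 × 13 × 19
351 = 3^3 × 13
897 = 3 × 13 × 23
LCM(741, 351, 897) = 3^3 × 13 × 19 × 23 = 153387.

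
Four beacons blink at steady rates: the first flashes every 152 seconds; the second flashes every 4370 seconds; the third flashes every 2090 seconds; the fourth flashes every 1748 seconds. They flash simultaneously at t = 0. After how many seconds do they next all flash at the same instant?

192280 seconds

The first simultaneous occurrence is after LCM of the individual periods.
152 = 2^3 × 19
4370 = 2 × 5 × 19 × 23
2090 = 2 × 5 × 11 × 19
1748 = 2^2 × 19 × 23
LCM(152, 4370, 2090, 1748) = 2^3 × 5 × 11 × 19 × 23 = 192280.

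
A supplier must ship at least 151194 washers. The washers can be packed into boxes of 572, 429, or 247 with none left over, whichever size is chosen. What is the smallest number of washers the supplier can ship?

163020

The number of washers must be a common multiple of 572, 429, and 247, so a multiple of their LCM.
572 = 2^2 × 11 × 13
429 = 3 × 11 × 13
247 = 13 × 19
LCM(572, 429, 247) = 2^2 × 3 × 11 × 13 × 19 = 32604.
Smallest multiple of 32604 that is ≥ 151194: ⌈151194/32604⌉ × 32604 = 5 × 32604 = 163020.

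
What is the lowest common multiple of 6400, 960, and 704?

6400 = 2^8 × 5^2
960 = 2^6 × 3 × 5
704 = 2^6 × 11
LCM(6400, 960, 704) = 2^8 × 3 × 5^2 × 11 = 211200.

211200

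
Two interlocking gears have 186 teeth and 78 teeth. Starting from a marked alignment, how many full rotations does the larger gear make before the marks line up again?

13 rotations

The first common completion time is the LCM of the periods.
186 = 2 × 3 × 31
78 = 2 × 3 × 13
LCM(186, 78) = 2 × 3 × 13 × 31 = 2418.
Rotations for period 186: 2418 / 186 = 13.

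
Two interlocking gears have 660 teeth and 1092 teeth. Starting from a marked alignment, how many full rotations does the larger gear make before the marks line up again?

All finish a whole number of cycles simultaneously at t = LCM of the periods.
660 = 2^2 × 3 × 5 × 11
1092 = 2^2 × 3 × 7 × 13
LCM(660, 1092) = 2^2 × 3 × 5 × 7 × 11 × 13 = 60060.
Rotations for period 1092: 60060 / 1092 = 55.

55 rotations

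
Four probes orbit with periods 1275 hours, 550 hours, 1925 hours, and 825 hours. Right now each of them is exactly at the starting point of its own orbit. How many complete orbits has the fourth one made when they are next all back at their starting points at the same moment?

238 orbits

All finish a whole number of cycles simultaneously at t = LCM of the periods.
1275 = 3 × 5^2 × 17
550 = 2 × 5^2 × 11
1925 = 5^2 × 7 × 11
825 = 3 × 5^2 × 11
LCM(1275, 550, 1925, 825) = 2 × 3 × 5^2 × 7 × 11 × 17 = 196350.
Orbits for period 825: 196350 / 825 = 238.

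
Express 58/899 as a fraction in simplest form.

2/31

58 = 2 × 29
899 = 29 × 31
gcd(58, 899) = 29.
Divide numerator and denominator by 29: 58/899 = 2/31.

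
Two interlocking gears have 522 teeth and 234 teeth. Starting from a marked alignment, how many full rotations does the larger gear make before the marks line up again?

13 rotations

They are all back at their starting positions together after one LCM of the periods.
522 = 2 × 3^2 × 29
234 = 2 × 3^2 × 13
LCM(522, 234) = 2 × 3^2 × 13 × 29 = 6786.
Rotations for period 522: 6786 / 522 = 13.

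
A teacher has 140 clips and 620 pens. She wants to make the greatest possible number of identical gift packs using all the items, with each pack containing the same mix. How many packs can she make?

20 packs

The pack count must divide each quantity, so the greatest is gcd(140, 620).
140 = 2^2 × 5 × 7
620 = 2^2 × 5 × 31
gcd(140, 620) = 2^2 × 5 = 20.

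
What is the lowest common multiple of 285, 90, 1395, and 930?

53010

285 = 3 × 5 × 19
90 = 2 × 3^2 × 5
1395 = 3^2 × 5 × 31
930 = 2 × 3 × 5 × 31
LCM(285, 90, 1395, 930) = 2 × 3^2 × 5 × 19 × 31 = 53010.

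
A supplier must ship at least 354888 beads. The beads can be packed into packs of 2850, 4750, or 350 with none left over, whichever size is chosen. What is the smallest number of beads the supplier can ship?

399000

The number of beads must be a common multiple of 2850, 4750, and 350, so a multiple of their LCM.
2850 = 2 × 3 × 5^2 × 19
4750 = 2 × 5^3 × 19
350 = 2 × 5^2 × 7
LCM(2850, 4750, 350) = 2 × 3 × 5^3 × 7 × 19 = 99750.
Smallest multiple of 99750 that is ≥ 354888: ⌈354888/99750⌉ × 99750 = 4 × 99750 = 399000.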